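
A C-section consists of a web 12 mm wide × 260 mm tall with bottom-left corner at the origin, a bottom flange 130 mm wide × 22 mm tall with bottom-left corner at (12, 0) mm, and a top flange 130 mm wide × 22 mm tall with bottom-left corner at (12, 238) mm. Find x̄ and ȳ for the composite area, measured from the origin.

x̄ = 51.94 mm, ȳ = 130.00 mm

web: A = 12 × 260 = 3120.00, centroid at (6.00, 130.00).
bottom flange: A = 130 × 22 = 2860.00, centroid at (77.00, 11.00).
top flange: A = 130 × 22 = 2860.00, centroid at (77.00, 249.00).
ΣA = 8840.00 mm²
ΣAx̄ = (3120.00)(6.00) + (2860.00)(77.00) + (2860.00)(77.00) = 459160.00 mm³
ΣAȳ = (3120.00)(130.00) + (2860.00)(11.00) + (2860.00)(249.00) = 1149200.00 mm³
x̄ = 459160.00 / 8840.00 = 51.94 mm
ȳ = 1149200.00 / 8840.00 = 130.00 mm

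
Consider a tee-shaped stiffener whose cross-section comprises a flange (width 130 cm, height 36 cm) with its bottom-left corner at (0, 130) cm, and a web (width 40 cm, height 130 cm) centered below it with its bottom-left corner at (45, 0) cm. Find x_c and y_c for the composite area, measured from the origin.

x_c = 65.00 cm, y_c = 104.32 cm

web: A = 40 × 130 = 5200.00, centroid at (65.00, 65.00).
flange: A = 130 × 36 = 4680.00, centroid at (65.00, 148.00).
ΣA = 9880.00 cm²
ΣAx_c = (5200.00)(65.00) + (4680.00)(65.00) = 642200.00 cm³
ΣAy_c = (5200.00)(65.00) + (4680.00)(148.00) = 1030640.00 cm³
x_c = 642200.00 / 9880.00 = 65.00 cm
y_c = 1030640.00 / 9880.00 = 104.32 cm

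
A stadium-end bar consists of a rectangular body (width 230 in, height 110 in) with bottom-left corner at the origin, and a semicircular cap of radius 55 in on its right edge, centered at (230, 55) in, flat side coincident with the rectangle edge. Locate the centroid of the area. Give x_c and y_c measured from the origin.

x_c = 136.87 in, y_c = 55.00 in

rectangular body: A = 230 × 110 = 25300.00, centroid at (115.00, 55.00).
semicircular end: A = ½π·55² = 4751.66, centroid at (253.34, 55.00).
ΣA = 30051.66 in²
ΣAx_c = (25300.00)(115.00) + (4751.66)(253.34) = 4113298.21 in³
ΣAy_c = (25300.00)(55.00) + (4751.66)(55.00) = 1652841.24 in³
x_c = 4113298.21 / 30051.66 = 136.87 in
y_c = 1652841.24 / 30051.66 = 55.00 in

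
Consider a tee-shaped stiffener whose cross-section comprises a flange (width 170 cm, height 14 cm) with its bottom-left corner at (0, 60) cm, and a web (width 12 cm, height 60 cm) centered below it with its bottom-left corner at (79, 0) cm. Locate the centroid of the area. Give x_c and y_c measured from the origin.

web: A = 12 × 60 = 720.00, centroid at (85.00, 30.00).
flange: A = 170 × 14 = 2380.00, centroid at (85.00, 67.00).
ΣA = 3100.00 cm², ΣAx_c = 263500.00 cm³, ΣAy_c = 181060.00 cm³.
x_c = 263500.00/3100.00 = 85.00 cm; y_c = 181060.00/3100.00 = 58.41 cm.

x_c = 85.00 cm, y_c = 58.41 cm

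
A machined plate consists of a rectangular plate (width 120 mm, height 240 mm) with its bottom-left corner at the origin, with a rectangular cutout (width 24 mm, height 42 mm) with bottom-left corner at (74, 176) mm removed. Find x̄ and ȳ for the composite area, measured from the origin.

x̄ = 59.06 mm, ȳ = 117.21 mm

plate: A = 120 × 240 = 28800.00, centroid at (60.00, 120.00).
hole: A = −(24 × 42) = -1008.00, centroid at (86.00, 197.00).
ΣA = 27792.00 mm², ΣAx̄ = 1641312.00 mm³, ΣAȳ = 3257424.00 mm³.
x̄ = 1641312.00/27792.00 = 59.06 mm; ȳ = 3257424.00/27792.00 = 117.21 mm.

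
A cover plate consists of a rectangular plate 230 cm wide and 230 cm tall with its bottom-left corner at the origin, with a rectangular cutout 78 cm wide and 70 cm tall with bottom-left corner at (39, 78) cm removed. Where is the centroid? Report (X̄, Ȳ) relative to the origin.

X̄ = 119.26 cm, Ȳ = 115.23 cm

plate: A = 230 × 230 = 52900.00, centroid at (115.00, 115.00).
hole: A = −(78 × 70) = -5460.00, centroid at (78.00, 113.00).
ΣA = 47440.00 cm², ΣAX̄ = 5657620.00 cm³, ΣAȲ = 5466520.00 cm³.
X̄ = 5657620.00/47440.00 = 119.26 cm; Ȳ = 5466520.00/47440.00 = 115.23 cm.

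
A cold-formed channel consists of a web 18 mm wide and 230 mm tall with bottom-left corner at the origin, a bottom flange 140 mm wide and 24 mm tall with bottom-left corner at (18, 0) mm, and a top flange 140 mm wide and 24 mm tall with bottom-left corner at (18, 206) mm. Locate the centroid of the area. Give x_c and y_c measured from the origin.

x_c = 57.88 mm, y_c = 115.00 mm

web: A = 18 × 230 = 4140.00, centroid at (9.00, 115.00).
bottom flange: A = 140 × 24 = 3360.00, centroid at (88.00, 12.00).
top flange: A = 140 × 24 = 3360.00, centroid at (88.00, 218.00).
ΣA = 10860.00 mm², ΣAx_c = 628620.00 mm³, ΣAy_c = 1248900.00 mm³.
x_c = 628620.00/10860.00 = 57.88 mm; y_c = 1248900.00/10860.00 = 115.00 mm.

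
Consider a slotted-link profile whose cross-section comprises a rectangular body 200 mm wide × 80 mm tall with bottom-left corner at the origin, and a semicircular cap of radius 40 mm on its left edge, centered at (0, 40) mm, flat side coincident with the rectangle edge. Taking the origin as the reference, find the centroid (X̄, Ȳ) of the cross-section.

X̄ = 84.12 mm, Ȳ = 40.00 mm

Part | A | x̄ᵢ | ȳᵢ | A·x̄ᵢ | A·ȳᵢ
rectangular body | 16000.00 | 100.00 | 40.00 | 1600000.00 | 640000.00
semicircular end | 2513.27 | -16.98 | 40.00 | -42666.67 | 100530.96
Σ | 18513.27 |  |  | 1557333.33 | 740530.96
X̄ = 1557333.33 / 18513.27 = 84.12 mm
Ȳ = 740530.96 / 18513.27 = 40.00 mm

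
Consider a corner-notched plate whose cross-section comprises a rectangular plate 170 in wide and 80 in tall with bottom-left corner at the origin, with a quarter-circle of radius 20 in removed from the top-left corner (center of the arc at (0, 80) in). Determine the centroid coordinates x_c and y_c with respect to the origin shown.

x_c = 86.81 in, y_c = 39.25 in

plate: A = 170 × 80 = 13600.00, centroid at (85.00, 40.00).
removed quarter-circle: A = −¼π·20² = -314.16, centroid at (8.49, 71.51).
ΣA = 13285.84 in²
ΣAx_c = (13600.00)(85.00) + (-314.16)(8.49) = 1153333.33 in³
ΣAy_c = (13600.00)(40.00) + (-314.16)(71.51) = 521533.93 in³
x_c = 1153333.33 / 13285.84 = 86.81 in
y_c = 521533.93 / 13285.84 = 39.25 in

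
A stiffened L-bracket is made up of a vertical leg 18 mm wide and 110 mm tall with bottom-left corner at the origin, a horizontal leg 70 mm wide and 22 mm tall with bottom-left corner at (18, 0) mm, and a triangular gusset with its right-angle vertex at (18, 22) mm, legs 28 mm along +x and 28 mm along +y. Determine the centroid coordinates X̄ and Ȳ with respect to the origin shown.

X̄ = 28.16 mm, Ȳ = 35.31 mm

vertical leg: A = 18 × 110 = 1980.00, centroid at (9.00, 55.00).
horizontal leg: A = 70 × 22 = 1540.00, centroid at (53.00, 11.00).
gusset: A = ½·28·28 = 392.00, centroid at (27.33, 31.33).
ΣA = 3912.00 mm², ΣAX̄ = 110154.67 mm³, ΣAȲ = 138122.67 mm³.
X̄ = 110154.67/3912.00 = 28.16 mm; Ȳ = 138122.67/3912.00 = 35.31 mm.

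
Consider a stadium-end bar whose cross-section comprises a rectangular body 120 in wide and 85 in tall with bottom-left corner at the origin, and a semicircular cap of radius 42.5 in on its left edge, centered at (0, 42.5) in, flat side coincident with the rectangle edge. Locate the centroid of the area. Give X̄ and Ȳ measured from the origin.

X̄ = 43.02 in, Ȳ = 42.50 in

rectangular body: A = 120 × 85 = 10200.00, centroid at (60.00, 42.50).
semicircular end: A = ½π·42.5² = 2837.25, centroid at (-18.04, 42.50).
ΣA = 13037.25 in²
ΣAX̄ = (10200.00)(60.00) + (2837.25)(-18.04) = 560822.92 in³
ΣAȲ = (10200.00)(42.50) + (2837.25)(42.50) = 554083.16 in³
X̄ = 560822.92 / 13037.25 = 43.02 in
Ȳ = 554083.16 / 13037.25 = 42.50 in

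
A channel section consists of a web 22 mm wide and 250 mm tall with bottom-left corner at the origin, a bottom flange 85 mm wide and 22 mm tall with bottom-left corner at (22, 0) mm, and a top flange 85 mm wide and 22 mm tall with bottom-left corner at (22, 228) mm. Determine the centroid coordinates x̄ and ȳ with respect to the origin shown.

x̄ = 32.65 mm, ȳ = 125.00 mm

web: A = 22 × 250 = 5500.00, centroid at (11.00, 125.00).
bottom flange: A = 85 × 22 = 1870.00, centroid at (64.50, 11.00).
top flange: A = 85 × 22 = 1870.00, centroid at (64.50, 239.00).
ΣA = 9240.00 mm², ΣAx̄ = 301730.00 mm³, ΣAȳ = 1155000.00 mm³.
x̄ = 301730.00/9240.00 = 32.65 mm; ȳ = 1155000.00/9240.00 = 125.00 mm.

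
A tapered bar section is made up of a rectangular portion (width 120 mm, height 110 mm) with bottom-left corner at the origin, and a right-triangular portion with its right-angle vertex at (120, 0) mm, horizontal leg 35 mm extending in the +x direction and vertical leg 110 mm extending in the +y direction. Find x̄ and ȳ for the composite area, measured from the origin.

x̄ = 69.12 mm, ȳ = 52.67 mm

rectangular portion: A = 120 × 110 = 13200.00, centroid at (60.00, 55.00).
triangular portion: A = ½·35·110 = 1925.00, centroid at (131.67, 36.67).
ΣA = 15125.00 mm², ΣAx̄ = 1045458.33 mm³, ΣAȳ = 796583.33 mm³.
x̄ = 1045458.33/15125.00 = 69.12 mm; ȳ = 796583.33/15125.00 = 52.67 mm.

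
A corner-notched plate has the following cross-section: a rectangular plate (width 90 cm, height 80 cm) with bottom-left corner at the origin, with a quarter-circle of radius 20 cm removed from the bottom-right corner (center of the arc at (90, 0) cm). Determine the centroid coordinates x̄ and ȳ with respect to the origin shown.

plate: A = 90 × 80 = 7200.00, centroid at (45.00, 40.00).
removed quarter-circle: A = −¼π·20² = -314.16, centroid at (81.51, 8.49).
ΣA = 6885.84 cm²
ΣAx̄ = (7200.00)(45.00) + (-314.16)(81.51) = 298392.33 cm³
ΣAȳ = (7200.00)(40.00) + (-314.16)(8.49) = 285333.33 cm³
x̄ = 298392.33 / 6885.84 = 43.33 cm
ȳ = 285333.33 / 6885.84 = 41.44 cm

x̄ = 43.33 cm, ȳ = 41.44 cm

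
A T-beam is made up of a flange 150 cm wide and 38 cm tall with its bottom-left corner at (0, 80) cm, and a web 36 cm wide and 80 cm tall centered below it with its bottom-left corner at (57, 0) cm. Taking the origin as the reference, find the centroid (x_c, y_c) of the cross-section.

web: A = 36 × 80 = 2880.00, centroid at (75.00, 40.00).
flange: A = 150 × 38 = 5700.00, centroid at (75.00, 99.00).
ΣA = 8580.00 cm², ΣAx_c = 643500.00 cm³, ΣAy_c = 679500.00 cm³.
x_c = 643500.00/8580.00 = 75.00 cm; y_c = 679500.00/8580.00 = 79.20 cm.

x_c = 75.00 cm, y_c = 79.20 cm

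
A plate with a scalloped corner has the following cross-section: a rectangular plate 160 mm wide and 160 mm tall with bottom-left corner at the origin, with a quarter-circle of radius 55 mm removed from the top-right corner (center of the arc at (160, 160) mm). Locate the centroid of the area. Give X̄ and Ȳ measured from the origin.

X̄ = 74.20 mm, Ȳ = 74.20 mm

plate: A = 160 × 160 = 25600.00, centroid at (80.00, 80.00).
removed quarter-circle: A = −¼π·55² = -2375.83, centroid at (136.66, 136.66).
ΣA = 23224.17 mm²
ΣAX̄ = (25600.00)(80.00) + (-2375.83)(136.66) = 1723325.62 mm³
ΣAȲ = (25600.00)(80.00) + (-2375.83)(136.66) = 1723325.62 mm³
X̄ = 1723325.62 / 23224.17 = 74.20 mm
Ȳ = 1723325.62 / 23224.17 = 74.20 mm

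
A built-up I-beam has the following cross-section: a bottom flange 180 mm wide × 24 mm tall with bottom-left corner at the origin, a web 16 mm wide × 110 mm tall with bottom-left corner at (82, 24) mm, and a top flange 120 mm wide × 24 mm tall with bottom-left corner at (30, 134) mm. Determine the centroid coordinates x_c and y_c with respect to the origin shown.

bottom flange: A = 180 × 24 = 4320.00, centroid at (90.00, 12.00).
web: A = 16 × 110 = 1760.00, centroid at (90.00, 79.00).
top flange: A = 120 × 24 = 2880.00, centroid at (90.00, 146.00).
ΣA = 8960.00 mm²
ΣAx_c = (4320.00)(90.00) + (1760.00)(90.00) + (2880.00)(90.00) = 806400.00 mm³
ΣAy_c = (4320.00)(12.00) + (1760.00)(79.00) + (2880.00)(146.00) = 611360.00 mm³
x_c = 806400.00 / 8960.00 = 90.00 mm
y_c = 611360.00 / 8960.00 = 68.23 mm

x_c = 90.00 mm, y_c = 68.23 mm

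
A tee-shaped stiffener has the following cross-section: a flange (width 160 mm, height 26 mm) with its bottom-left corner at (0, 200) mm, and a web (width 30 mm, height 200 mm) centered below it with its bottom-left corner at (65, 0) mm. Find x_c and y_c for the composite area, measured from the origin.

web: A = 30 × 200 = 6000.00, centroid at (80.00, 100.00).
flange: A = 160 × 26 = 4160.00, centroid at (80.00, 213.00).
ΣA = 10160.00 mm², ΣAx_c = 812800.00 mm³, ΣAy_c = 1486080.00 mm³.
x_c = 812800.00/10160.00 = 80.00 mm; y_c = 1486080.00/10160.00 = 146.27 mm.

x_c = 80.00 mm, y_c = 146.27 mm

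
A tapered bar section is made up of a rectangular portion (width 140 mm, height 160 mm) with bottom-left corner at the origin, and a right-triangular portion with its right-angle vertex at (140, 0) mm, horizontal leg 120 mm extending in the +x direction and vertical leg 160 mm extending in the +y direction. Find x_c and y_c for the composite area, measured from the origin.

rectangular portion: A = 140 × 160 = 22400.00, centroid at (70.00, 80.00).
triangular portion: A = ½·120·160 = 9600.00, centroid at (180.00, 53.33).
ΣA = 32000.00 mm²
ΣAx_c = (22400.00)(70.00) + (9600.00)(180.00) = 3296000.00 mm³
ΣAy_c = (22400.00)(80.00) + (9600.00)(53.33) = 2304000.00 mm³
x_c = 3296000.00 / 32000.00 = 103.00 mm
y_c = 2304000.00 / 32000.00 = 72.00 mm

x_c = 103.00 mm, y_c = 72.00 mm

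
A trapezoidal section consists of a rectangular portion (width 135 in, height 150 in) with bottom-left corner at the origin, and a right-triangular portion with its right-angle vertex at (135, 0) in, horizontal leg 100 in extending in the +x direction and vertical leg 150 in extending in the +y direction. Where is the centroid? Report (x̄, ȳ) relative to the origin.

x̄ = 94.75 in, ȳ = 68.24 in

rectangular portion: A = 135 × 150 = 20250.00, centroid at (67.50, 75.00).
triangular portion: A = ½·100·150 = 7500.00, centroid at (168.33, 50.00).
ΣA = 27750.00 in²
ΣAx̄ = (20250.00)(67.50) + (7500.00)(168.33) = 2629375.00 in³
ΣAȳ = (20250.00)(75.00) + (7500.00)(50.00) = 1893750.00 in³
x̄ = 2629375.00 / 27750.00 = 94.75 in
ȳ = 1893750.00 / 27750.00 = 68.24 in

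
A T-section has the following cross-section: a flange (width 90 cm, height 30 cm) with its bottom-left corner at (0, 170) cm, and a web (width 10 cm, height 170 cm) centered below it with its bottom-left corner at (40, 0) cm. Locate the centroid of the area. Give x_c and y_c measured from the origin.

x_c = 45.00 cm, y_c = 146.36 cm

Part | A | x̄ᵢ | ȳᵢ | A·x̄ᵢ | A·ȳᵢ
web | 1700.00 | 45.00 | 85.00 | 76500.00 | 144500.00
flange | 2700.00 | 45.00 | 185.00 | 121500.00 | 499500.00
Σ | 4400.00 |  |  | 198000.00 | 644000.00
x_c = 198000.00 / 4400.00 = 45.00 cm
y_c = 644000.00 / 4400.00 = 146.36 cm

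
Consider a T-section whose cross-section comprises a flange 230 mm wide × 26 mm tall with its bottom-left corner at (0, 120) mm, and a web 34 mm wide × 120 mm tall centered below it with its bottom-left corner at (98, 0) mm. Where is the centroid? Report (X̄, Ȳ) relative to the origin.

Part | A | x̄ᵢ | ȳᵢ | A·x̄ᵢ | A·ȳᵢ
web | 4080.00 | 115.00 | 60.00 | 469200.00 | 244800.00
flange | 5980.00 | 115.00 | 133.00 | 687700.00 | 795340.00
Σ | 10060.00 |  |  | 1156900.00 | 1040140.00
X̄ = 1156900.00 / 10060.00 = 115.00 mm
Ȳ = 1040140.00 / 10060.00 = 103.39 mm

X̄ = 115.00 mm, Ȳ = 103.39 mm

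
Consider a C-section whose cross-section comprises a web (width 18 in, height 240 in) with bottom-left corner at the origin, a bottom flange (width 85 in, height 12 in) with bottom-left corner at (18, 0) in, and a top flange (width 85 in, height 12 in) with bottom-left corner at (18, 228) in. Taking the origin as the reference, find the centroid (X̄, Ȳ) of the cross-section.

X̄ = 25.52 in, Ȳ = 120.00 in

web: A = 18 × 240 = 4320.00, centroid at (9.00, 120.00).
bottom flange: A = 85 × 12 = 1020.00, centroid at (60.50, 6.00).
top flange: A = 85 × 12 = 1020.00, centroid at (60.50, 234.00).
ΣA = 6360.00 in², ΣAX̄ = 162300.00 in³, ΣAȲ = 763200.00 in³.
X̄ = 162300.00/6360.00 = 25.52 in; Ȳ = 763200.00/6360.00 = 120.00 in.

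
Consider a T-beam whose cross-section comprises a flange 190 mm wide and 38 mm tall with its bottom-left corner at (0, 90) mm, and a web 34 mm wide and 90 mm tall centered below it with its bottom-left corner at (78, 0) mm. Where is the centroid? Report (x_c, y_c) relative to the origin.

Part | A | x̄ᵢ | ȳᵢ | A·x̄ᵢ | A·ȳᵢ
web | 3060.00 | 95.00 | 45.00 | 290700.00 | 137700.00
flange | 7220.00 | 95.00 | 109.00 | 685900.00 | 786980.00
Σ | 10280.00 |  |  | 976600.00 | 924680.00
x_c = 976600.00 / 10280.00 = 95.00 mm
y_c = 924680.00 / 10280.00 = 89.95 mm

x_c = 95.00 mm, y_c = 89.95 mm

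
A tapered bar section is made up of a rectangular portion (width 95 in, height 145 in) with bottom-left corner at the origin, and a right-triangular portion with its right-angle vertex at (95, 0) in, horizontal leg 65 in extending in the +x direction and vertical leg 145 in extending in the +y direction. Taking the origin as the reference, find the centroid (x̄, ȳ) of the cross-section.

x̄ = 65.13 in, ȳ = 66.34 in

rectangular portion: A = 95 × 145 = 13775.00, centroid at (47.50, 72.50).
triangular portion: A = ½·65·145 = 4712.50, centroid at (116.67, 48.33).
ΣA = 18487.50 in²
ΣAx̄ = (13775.00)(47.50) + (4712.50)(116.67) = 1204104.17 in³
ΣAȳ = (13775.00)(72.50) + (4712.50)(48.33) = 1226458.33 in³
x̄ = 1204104.17 / 18487.50 = 65.13 in
ȳ = 1226458.33 / 18487.50 = 66.34 in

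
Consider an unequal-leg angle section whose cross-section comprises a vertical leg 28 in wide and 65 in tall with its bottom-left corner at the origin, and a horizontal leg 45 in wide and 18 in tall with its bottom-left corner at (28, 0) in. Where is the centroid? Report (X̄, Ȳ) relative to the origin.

Part | A | x̄ᵢ | ȳᵢ | A·x̄ᵢ | A·ȳᵢ
vertical leg | 1820.00 | 14.00 | 32.50 | 25480.00 | 59150.00
horizontal leg | 810.00 | 50.50 | 9.00 | 40905.00 | 7290.00
Σ | 2630.00 |  |  | 66385.00 | 66440.00
X̄ = 66385.00 / 2630.00 = 25.24 in
Ȳ = 66440.00 / 2630.00 = 25.26 in

X̄ = 25.24 in, Ȳ = 25.26 in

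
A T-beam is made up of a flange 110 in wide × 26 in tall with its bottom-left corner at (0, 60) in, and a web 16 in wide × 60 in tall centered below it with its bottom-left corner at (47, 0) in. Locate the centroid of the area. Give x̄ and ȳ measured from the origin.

web: A = 16 × 60 = 960.00, centroid at (55.00, 30.00).
flange: A = 110 × 26 = 2860.00, centroid at (55.00, 73.00).
ΣA = 3820.00 in², ΣAx̄ = 210100.00 in³, ΣAȳ = 237580.00 in³.
x̄ = 210100.00/3820.00 = 55.00 in; ȳ = 237580.00/3820.00 = 62.19 in.

x̄ = 55.00 in, ȳ = 62.19 in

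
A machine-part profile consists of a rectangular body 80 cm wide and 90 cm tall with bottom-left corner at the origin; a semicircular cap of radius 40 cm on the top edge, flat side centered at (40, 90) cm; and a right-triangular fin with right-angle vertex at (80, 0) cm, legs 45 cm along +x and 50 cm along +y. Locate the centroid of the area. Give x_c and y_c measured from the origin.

rectangular body: A = 80 × 90 = 7200.00, centroid at (40.00, 45.00).
semicircular top: A = ½π·40² = 2513.27, centroid at (40.00, 106.98).
triangular fin: A = ½·45·50 = 1125.00, centroid at (95.00, 16.67).
ΣA = 10838.27 cm²
ΣAx_c = (7200.00)(40.00) + (2513.27)(40.00) + (1125.00)(95.00) = 495405.96 cm³
ΣAy_c = (7200.00)(45.00) + (2513.27)(106.98) + (1125.00)(16.67) = 611611.34 cm³
x_c = 495405.96 / 10838.27 = 45.71 cm
y_c = 611611.34 / 10838.27 = 56.43 cm

x_c = 45.71 cm, y_c = 56.43 cm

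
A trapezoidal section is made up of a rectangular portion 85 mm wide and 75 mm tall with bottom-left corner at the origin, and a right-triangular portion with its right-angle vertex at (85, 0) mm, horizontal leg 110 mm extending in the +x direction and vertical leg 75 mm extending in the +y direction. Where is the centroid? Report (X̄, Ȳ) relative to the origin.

Part | A | x̄ᵢ | ȳᵢ | A·x̄ᵢ | A·ȳᵢ
rectangular portion | 6375.00 | 42.50 | 37.50 | 270937.50 | 239062.50
triangular portion | 4125.00 | 121.67 | 25.00 | 501875.00 | 103125.00
Σ | 10500.00 |  |  | 772812.50 | 342187.50
X̄ = 772812.50 / 10500.00 = 73.60 mm
Ȳ = 342187.50 / 10500.00 = 32.59 mm

X̄ = 73.60 mm, Ȳ = 32.59 mm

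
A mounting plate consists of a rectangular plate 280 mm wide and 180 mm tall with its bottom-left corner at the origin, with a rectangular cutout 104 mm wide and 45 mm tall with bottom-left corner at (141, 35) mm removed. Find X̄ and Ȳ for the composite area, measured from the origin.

X̄ = 134.57 mm, Ȳ = 93.33 mm

Part | A | x̄ᵢ | ȳᵢ | A·x̄ᵢ | A·ȳᵢ
plate | 50400.00 | 140.00 | 90.00 | 7056000.00 | 4536000.00
hole | -4680.00 | 193.00 | 57.50 | -903240.00 | -269100.00
Σ | 45720.00 |  |  | 6152760.00 | 4266900.00
X̄ = 6152760.00 / 45720.00 = 134.57 mm
Ȳ = 4266900.00 / 45720.00 = 93.33 mm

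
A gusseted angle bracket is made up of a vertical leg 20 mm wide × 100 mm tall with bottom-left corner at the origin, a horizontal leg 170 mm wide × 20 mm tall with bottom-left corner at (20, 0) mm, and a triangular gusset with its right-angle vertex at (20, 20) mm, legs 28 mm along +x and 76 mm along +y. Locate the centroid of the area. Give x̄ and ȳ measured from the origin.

vertical leg: A = 20 × 100 = 2000.00, centroid at (10.00, 50.00).
horizontal leg: A = 170 × 20 = 3400.00, centroid at (105.00, 10.00).
gusset: A = ½·28·76 = 1064.00, centroid at (29.33, 45.33).
ΣA = 6464.00 mm², ΣAx̄ = 408210.67 mm³, ΣAȳ = 182234.67 mm³.
x̄ = 408210.67/6464.00 = 63.15 mm; ȳ = 182234.67/6464.00 = 28.19 mm.

x̄ = 63.15 mm, ȳ = 28.19 mm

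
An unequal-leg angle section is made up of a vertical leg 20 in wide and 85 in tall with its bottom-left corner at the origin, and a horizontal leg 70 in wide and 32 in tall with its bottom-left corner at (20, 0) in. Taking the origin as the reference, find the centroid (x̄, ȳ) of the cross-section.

Part | A | x̄ᵢ | ȳᵢ | A·x̄ᵢ | A·ȳᵢ
vertical leg | 1700.00 | 10.00 | 42.50 | 17000.00 | 72250.00
horizontal leg | 2240.00 | 55.00 | 16.00 | 123200.00 | 35840.00
Σ | 3940.00 |  |  | 140200.00 | 108090.00
x̄ = 140200.00 / 3940.00 = 35.58 in
ȳ = 108090.00 / 3940.00 = 27.43 in

x̄ = 35.58 in, ȳ = 27.43 in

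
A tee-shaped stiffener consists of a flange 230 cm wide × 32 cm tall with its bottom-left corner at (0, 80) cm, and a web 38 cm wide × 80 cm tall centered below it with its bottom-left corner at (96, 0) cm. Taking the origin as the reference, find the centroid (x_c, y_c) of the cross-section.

x_c = 115.00 cm, y_c = 79.63 cm

Part | A | x̄ᵢ | ȳᵢ | A·x̄ᵢ | A·ȳᵢ
web | 3040.00 | 115.00 | 40.00 | 349600.00 | 121600.00
flange | 7360.00 | 115.00 | 96.00 | 846400.00 | 706560.00
Σ | 10400.00 |  |  | 1196000.00 | 828160.00
x_c = 1196000.00 / 10400.00 = 115.00 cm
y_c = 828160.00 / 10400.00 = 79.63 cm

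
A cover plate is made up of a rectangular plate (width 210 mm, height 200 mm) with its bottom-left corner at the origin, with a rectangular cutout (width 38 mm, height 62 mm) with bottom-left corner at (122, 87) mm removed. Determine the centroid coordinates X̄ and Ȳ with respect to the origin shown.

Part | A | x̄ᵢ | ȳᵢ | A·x̄ᵢ | A·ȳᵢ
plate | 42000.00 | 105.00 | 100.00 | 4410000.00 | 4200000.00
hole | -2356.00 | 141.00 | 118.00 | -332196.00 | -278008.00
Σ | 39644.00 |  |  | 4077804.00 | 3921992.00
X̄ = 4077804.00 / 39644.00 = 102.86 mm
Ȳ = 3921992.00 / 39644.00 = 98.93 mm

X̄ = 102.86 mm, Ȳ = 98.93 mm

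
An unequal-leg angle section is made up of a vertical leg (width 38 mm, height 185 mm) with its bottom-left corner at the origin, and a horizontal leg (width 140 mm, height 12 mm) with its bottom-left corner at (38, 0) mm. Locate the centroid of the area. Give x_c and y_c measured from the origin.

x_c = 36.17 mm, y_c = 75.82 mm

vertical leg: A = 38 × 185 = 7030.00, centroid at (19.00, 92.50).
horizontal leg: A = 140 × 12 = 1680.00, centroid at (108.00, 6.00).
ΣA = 8710.00 mm²
ΣAx_c = (7030.00)(19.00) + (1680.00)(108.00) = 315010.00 mm³
ΣAy_c = (7030.00)(92.50) + (1680.00)(6.00) = 660355.00 mm³
x_c = 315010.00 / 8710.00 = 36.17 mm
y_c = 660355.00 / 8710.00 = 75.82 mm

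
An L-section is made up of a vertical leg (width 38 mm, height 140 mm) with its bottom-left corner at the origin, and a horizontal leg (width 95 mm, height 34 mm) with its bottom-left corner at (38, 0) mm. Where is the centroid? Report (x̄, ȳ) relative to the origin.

x̄ = 44.12 mm, ȳ = 49.98 mm

vertical leg: A = 38 × 140 = 5320.00, centroid at (19.00, 70.00).
horizontal leg: A = 95 × 34 = 3230.00, centroid at (85.50, 17.00).
ΣA = 8550.00 mm², ΣAx̄ = 377245.00 mm³, ΣAȳ = 427310.00 mm³.
x̄ = 377245.00/8550.00 = 44.12 mm; ȳ = 427310.00/8550.00 = 49.98 mm.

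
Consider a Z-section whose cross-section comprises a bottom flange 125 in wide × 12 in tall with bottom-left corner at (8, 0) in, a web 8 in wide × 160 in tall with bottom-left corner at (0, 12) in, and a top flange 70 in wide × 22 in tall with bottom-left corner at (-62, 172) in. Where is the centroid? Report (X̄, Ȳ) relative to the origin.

bottom flange: A = 125 × 12 = 1500.00, centroid at (70.50, 6.00).
web: A = 8 × 160 = 1280.00, centroid at (4.00, 92.00).
top flange: A = 70 × 22 = 1540.00, centroid at (-27.00, 183.00).
ΣA = 4320.00 in²
ΣAX̄ = (1500.00)(70.50) + (1280.00)(4.00) + (1540.00)(-27.00) = 69290.00 in³
ΣAȲ = (1500.00)(6.00) + (1280.00)(92.00) + (1540.00)(183.00) = 408580.00 in³
X̄ = 69290.00 / 4320.00 = 16.04 in
Ȳ = 408580.00 / 4320.00 = 94.58 in

X̄ = 16.04 in, Ȳ = 94.58 in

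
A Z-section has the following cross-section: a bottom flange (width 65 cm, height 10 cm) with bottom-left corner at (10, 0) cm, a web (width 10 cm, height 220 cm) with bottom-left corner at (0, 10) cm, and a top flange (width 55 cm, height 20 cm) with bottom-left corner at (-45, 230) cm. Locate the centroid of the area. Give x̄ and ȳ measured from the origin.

x̄ = 4.91 cm, ȳ = 134.49 cm

bottom flange: A = 65 × 10 = 650.00, centroid at (42.50, 5.00).
web: A = 10 × 220 = 2200.00, centroid at (5.00, 120.00).
top flange: A = 55 × 20 = 1100.00, centroid at (-17.50, 240.00).
ΣA = 3950.00 cm², ΣAx̄ = 19375.00 cm³, ΣAȳ = 531250.00 cm³.
x̄ = 19375.00/3950.00 = 4.91 cm; ȳ = 531250.00/3950.00 = 134.49 cm.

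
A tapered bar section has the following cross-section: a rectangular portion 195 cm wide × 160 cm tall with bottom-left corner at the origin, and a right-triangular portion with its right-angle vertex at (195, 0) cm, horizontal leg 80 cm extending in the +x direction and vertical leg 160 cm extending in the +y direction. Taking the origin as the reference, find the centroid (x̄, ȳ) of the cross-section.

rectangular portion: A = 195 × 160 = 31200.00, centroid at (97.50, 80.00).
triangular portion: A = ½·80·160 = 6400.00, centroid at (221.67, 53.33).
ΣA = 37600.00 cm², ΣAx̄ = 4460666.67 cm³, ΣAȳ = 2837333.33 cm³.
x̄ = 4460666.67/37600.00 = 118.63 cm; ȳ = 2837333.33/37600.00 = 75.46 cm.

x̄ = 118.63 cm, ȳ = 75.46 cm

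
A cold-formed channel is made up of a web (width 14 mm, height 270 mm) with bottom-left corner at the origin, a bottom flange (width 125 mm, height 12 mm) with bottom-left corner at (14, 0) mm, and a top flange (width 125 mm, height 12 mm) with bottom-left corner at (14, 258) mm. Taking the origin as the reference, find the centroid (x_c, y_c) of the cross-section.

Part | A | x̄ᵢ | ȳᵢ | A·x̄ᵢ | A·ȳᵢ
web | 3780.00 | 7.00 | 135.00 | 26460.00 | 510300.00
bottom flange | 1500.00 | 76.50 | 6.00 | 114750.00 | 9000.00
top flange | 1500.00 | 76.50 | 264.00 | 114750.00 | 396000.00
Σ | 6780.00 |  |  | 255960.00 | 915300.00
x_c = 255960.00 / 6780.00 = 37.75 mm
y_c = 915300.00 / 6780.00 = 135.00 mm

x_c = 37.75 mm, y_c = 135.00 mm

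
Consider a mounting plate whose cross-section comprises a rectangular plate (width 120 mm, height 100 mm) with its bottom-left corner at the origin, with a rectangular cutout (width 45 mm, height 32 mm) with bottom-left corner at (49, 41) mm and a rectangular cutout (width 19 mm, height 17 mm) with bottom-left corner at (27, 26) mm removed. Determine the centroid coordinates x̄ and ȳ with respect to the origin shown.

x̄ = 59.12 mm, ȳ = 49.50 mm

plate: A = 120 × 100 = 12000.00, centroid at (60.00, 50.00).
hole 1: A = −(45 × 32) = -1440.00, centroid at (71.50, 57.00).
hole 2: A = −(19 × 17) = -323.00, centroid at (36.50, 34.50).
ΣA = 10237.00 mm²
ΣAx̄ = (12000.00)(60.00) + (-1440.00)(71.50) + (-323.00)(36.50) = 605250.50 mm³
ΣAȳ = (12000.00)(50.00) + (-1440.00)(57.00) + (-323.00)(34.50) = 506776.50 mm³
x̄ = 605250.50 / 10237.00 = 59.12 mm
ȳ = 506776.50 / 10237.00 = 49.50 mm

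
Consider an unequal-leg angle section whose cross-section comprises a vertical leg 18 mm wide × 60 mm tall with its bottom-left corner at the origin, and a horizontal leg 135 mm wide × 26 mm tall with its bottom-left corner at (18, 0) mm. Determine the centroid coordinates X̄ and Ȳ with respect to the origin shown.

X̄ = 67.50 mm, Ȳ = 17.00 mm

vertical leg: A = 18 × 60 = 1080.00, centroid at (9.00, 30.00).
horizontal leg: A = 135 × 26 = 3510.00, centroid at (85.50, 13.00).
ΣA = 4590.00 mm²
ΣAX̄ = (1080.00)(9.00) + (3510.00)(85.50) = 309825.00 mm³
ΣAȲ = (1080.00)(30.00) + (3510.00)(13.00) = 78030.00 mm³
X̄ = 309825.00 / 4590.00 = 67.50 mm
Ȳ = 78030.00 / 4590.00 = 17.00 mm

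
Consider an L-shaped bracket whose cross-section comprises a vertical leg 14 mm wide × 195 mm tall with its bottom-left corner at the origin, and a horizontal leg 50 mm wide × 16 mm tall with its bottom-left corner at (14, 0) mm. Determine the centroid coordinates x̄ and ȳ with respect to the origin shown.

x̄ = 14.25 mm, ȳ = 77.22 mm

vertical leg: A = 14 × 195 = 2730.00, centroid at (7.00, 97.50).
horizontal leg: A = 50 × 16 = 800.00, centroid at (39.00, 8.00).
ΣA = 3530.00 mm²
ΣAx̄ = (2730.00)(7.00) + (800.00)(39.00) = 50310.00 mm³
ΣAȳ = (2730.00)(97.50) + (800.00)(8.00) = 272575.00 mm³
x̄ = 50310.00 / 3530.00 = 14.25 mm
ȳ = 272575.00 / 3530.00 = 77.22 mm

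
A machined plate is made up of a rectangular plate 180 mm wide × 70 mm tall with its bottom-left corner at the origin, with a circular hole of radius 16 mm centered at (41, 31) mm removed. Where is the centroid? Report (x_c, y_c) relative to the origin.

plate: A = 180 × 70 = 12600.00, centroid at (90.00, 35.00).
hole: A = −π·16² = -804.25, centroid at (41.00, 31.00).
ΣA = 11795.75 mm², ΣAx_c = 1101025.84 mm³, ΣAy_c = 416068.32 mm³.
x_c = 1101025.84/11795.75 = 93.34 mm; y_c = 416068.32/11795.75 = 35.27 mm.

x_c = 93.34 mm, y_c = 35.27 mm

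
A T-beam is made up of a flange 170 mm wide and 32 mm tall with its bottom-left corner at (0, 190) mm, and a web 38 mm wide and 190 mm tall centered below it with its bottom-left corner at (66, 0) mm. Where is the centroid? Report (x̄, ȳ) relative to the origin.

web: A = 38 × 190 = 7220.00, centroid at (85.00, 95.00).
flange: A = 170 × 32 = 5440.00, centroid at (85.00, 206.00).
ΣA = 12660.00 mm², ΣAx̄ = 1076100.00 mm³, ΣAȳ = 1806540.00 mm³.
x̄ = 1076100.00/12660.00 = 85.00 mm; ȳ = 1806540.00/12660.00 = 142.70 mm.

x̄ = 85.00 mm, ȳ = 142.70 mm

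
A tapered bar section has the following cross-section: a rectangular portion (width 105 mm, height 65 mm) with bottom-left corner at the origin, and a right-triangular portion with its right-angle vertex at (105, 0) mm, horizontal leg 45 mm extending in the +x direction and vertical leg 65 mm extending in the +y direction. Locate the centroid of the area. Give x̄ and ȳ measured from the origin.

rectangular portion: A = 105 × 65 = 6825.00, centroid at (52.50, 32.50).
triangular portion: A = ½·45·65 = 1462.50, centroid at (120.00, 21.67).
ΣA = 8287.50 mm², ΣAx̄ = 533812.50 mm³, ΣAȳ = 253500.00 mm³.
x̄ = 533812.50/8287.50 = 64.41 mm; ȳ = 253500.00/8287.50 = 30.59 mm.

x̄ = 64.41 mm, ȳ = 30.59 mm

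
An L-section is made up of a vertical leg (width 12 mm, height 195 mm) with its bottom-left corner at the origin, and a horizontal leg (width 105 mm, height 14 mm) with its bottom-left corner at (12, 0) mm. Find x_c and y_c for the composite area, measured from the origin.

x_c = 28.57 mm, y_c = 62.58 mm

Part | A | x̄ᵢ | ȳᵢ | A·x̄ᵢ | A·ȳᵢ
vertical leg | 2340.00 | 6.00 | 97.50 | 14040.00 | 228150.00
horizontal leg | 1470.00 | 64.50 | 7.00 | 94815.00 | 10290.00
Σ | 3810.00 |  |  | 108855.00 | 238440.00
x_c = 108855.00 / 3810.00 = 28.57 mm
y_c = 238440.00 / 3810.00 = 62.58 mm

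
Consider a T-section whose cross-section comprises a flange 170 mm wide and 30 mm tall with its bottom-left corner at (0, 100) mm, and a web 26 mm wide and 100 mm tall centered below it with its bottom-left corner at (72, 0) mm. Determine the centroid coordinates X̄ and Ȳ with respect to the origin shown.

web: A = 26 × 100 = 2600.00, centroid at (85.00, 50.00).
flange: A = 170 × 30 = 5100.00, centroid at (85.00, 115.00).
ΣA = 7700.00 mm²
ΣAX̄ = (2600.00)(85.00) + (5100.00)(85.00) = 654500.00 mm³
ΣAȲ = (2600.00)(50.00) + (5100.00)(115.00) = 716500.00 mm³
X̄ = 654500.00 / 7700.00 = 85.00 mm
Ȳ = 716500.00 / 7700.00 = 93.05 mm

X̄ = 85.00 mm, Ȳ = 93.05 mm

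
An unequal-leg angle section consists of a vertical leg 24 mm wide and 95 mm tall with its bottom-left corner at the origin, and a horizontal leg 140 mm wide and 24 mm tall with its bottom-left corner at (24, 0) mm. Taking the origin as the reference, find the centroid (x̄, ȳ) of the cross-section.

vertical leg: A = 24 × 95 = 2280.00, centroid at (12.00, 47.50).
horizontal leg: A = 140 × 24 = 3360.00, centroid at (94.00, 12.00).
ΣA = 5640.00 mm²
ΣAx̄ = (2280.00)(12.00) + (3360.00)(94.00) = 343200.00 mm³
ΣAȳ = (2280.00)(47.50) + (3360.00)(12.00) = 148620.00 mm³
x̄ = 343200.00 / 5640.00 = 60.85 mm
ȳ = 148620.00 / 5640.00 = 26.35 mm

x̄ = 60.85 mm, ȳ = 26.35 mm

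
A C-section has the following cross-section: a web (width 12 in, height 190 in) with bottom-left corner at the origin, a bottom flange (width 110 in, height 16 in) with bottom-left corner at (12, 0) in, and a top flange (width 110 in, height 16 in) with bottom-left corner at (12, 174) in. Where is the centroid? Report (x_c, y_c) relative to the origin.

web: A = 12 × 190 = 2280.00, centroid at (6.00, 95.00).
bottom flange: A = 110 × 16 = 1760.00, centroid at (67.00, 8.00).
top flange: A = 110 × 16 = 1760.00, centroid at (67.00, 182.00).
ΣA = 5800.00 in²
ΣAx_c = (2280.00)(6.00) + (1760.00)(67.00) + (1760.00)(67.00) = 249520.00 in³
ΣAy_c = (2280.00)(95.00) + (1760.00)(8.00) + (1760.00)(182.00) = 551000.00 in³
x_c = 249520.00 / 5800.00 = 43.02 in
y_c = 551000.00 / 5800.00 = 95.00 in

x_c = 43.02 in, y_c = 95.00 in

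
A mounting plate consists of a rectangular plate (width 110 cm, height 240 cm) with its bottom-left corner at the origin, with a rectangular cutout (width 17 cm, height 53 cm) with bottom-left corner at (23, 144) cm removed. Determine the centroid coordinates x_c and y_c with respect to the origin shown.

Part | A | x̄ᵢ | ȳᵢ | A·x̄ᵢ | A·ȳᵢ
plate | 26400.00 | 55.00 | 120.00 | 1452000.00 | 3168000.00
hole | -901.00 | 31.50 | 170.50 | -28381.50 | -153620.50
Σ | 25499.00 |  |  | 1423618.50 | 3014379.50
x_c = 1423618.50 / 25499.00 = 55.83 cm
y_c = 3014379.50 / 25499.00 = 118.22 cm

x_c = 55.83 cm, y_c = 118.22 cm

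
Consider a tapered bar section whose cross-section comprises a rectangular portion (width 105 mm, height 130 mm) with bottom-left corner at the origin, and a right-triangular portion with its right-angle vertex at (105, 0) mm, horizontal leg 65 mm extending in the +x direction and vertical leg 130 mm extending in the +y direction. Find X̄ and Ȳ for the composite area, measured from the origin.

X̄ = 70.03 mm, Ȳ = 59.88 mm

Part | A | x̄ᵢ | ȳᵢ | A·x̄ᵢ | A·ȳᵢ
rectangular portion | 13650.00 | 52.50 | 65.00 | 716625.00 | 887250.00
triangular portion | 4225.00 | 126.67 | 43.33 | 535166.67 | 183083.33
Σ | 17875.00 |  |  | 1251791.67 | 1070333.33
X̄ = 1251791.67 / 17875.00 = 70.03 mm
Ȳ = 1070333.33 / 17875.00 = 59.88 mm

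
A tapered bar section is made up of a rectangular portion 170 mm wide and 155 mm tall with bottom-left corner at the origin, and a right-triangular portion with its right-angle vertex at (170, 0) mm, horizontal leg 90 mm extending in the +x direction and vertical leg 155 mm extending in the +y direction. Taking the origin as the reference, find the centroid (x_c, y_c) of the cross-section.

rectangular portion: A = 170 × 155 = 26350.00, centroid at (85.00, 77.50).
triangular portion: A = ½·90·155 = 6975.00, centroid at (200.00, 51.67).
ΣA = 33325.00 mm², ΣAx_c = 3634750.00 mm³, ΣAy_c = 2402500.00 mm³.
x_c = 3634750.00/33325.00 = 109.07 mm; y_c = 2402500.00/33325.00 = 72.09 mm.

x_c = 109.07 mm, y_c = 72.09 mm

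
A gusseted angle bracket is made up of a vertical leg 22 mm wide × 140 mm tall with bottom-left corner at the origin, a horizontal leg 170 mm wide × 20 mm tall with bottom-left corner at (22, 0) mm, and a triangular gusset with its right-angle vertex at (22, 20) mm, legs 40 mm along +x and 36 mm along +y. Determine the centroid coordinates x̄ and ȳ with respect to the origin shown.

vertical leg: A = 22 × 140 = 3080.00, centroid at (11.00, 70.00).
horizontal leg: A = 170 × 20 = 3400.00, centroid at (107.00, 10.00).
gusset: A = ½·40·36 = 720.00, centroid at (35.33, 32.00).
ΣA = 7200.00 mm², ΣAx̄ = 423120.00 mm³, ΣAȳ = 272640.00 mm³.
x̄ = 423120.00/7200.00 = 58.77 mm; ȳ = 272640.00/7200.00 = 37.87 mm.

x̄ = 58.77 mm, ȳ = 37.87 mm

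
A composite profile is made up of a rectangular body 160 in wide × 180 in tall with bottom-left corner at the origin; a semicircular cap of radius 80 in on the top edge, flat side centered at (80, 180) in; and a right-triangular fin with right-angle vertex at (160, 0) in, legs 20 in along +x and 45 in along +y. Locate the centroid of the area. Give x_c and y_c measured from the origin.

x_c = 80.99 in, y_c = 120.85 in

rectangular body: A = 160 × 180 = 28800.00, centroid at (80.00, 90.00).
semicircular top: A = ½π·80² = 10053.10, centroid at (80.00, 213.95).
triangular fin: A = ½·20·45 = 450.00, centroid at (166.67, 15.00).
ΣA = 39303.10 in², ΣAx_c = 3183247.72 in³, ΣAy_c = 4749640.70 in³.
x_c = 3183247.72/39303.10 = 80.99 in; y_c = 4749640.70/39303.10 = 120.85 in.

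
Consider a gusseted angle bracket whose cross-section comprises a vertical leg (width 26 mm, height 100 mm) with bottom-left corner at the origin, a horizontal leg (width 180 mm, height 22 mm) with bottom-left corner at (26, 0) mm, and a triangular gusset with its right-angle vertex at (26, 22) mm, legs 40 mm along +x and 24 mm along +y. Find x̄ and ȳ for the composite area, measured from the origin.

x̄ = 72.73 mm, ȳ = 26.70 mm

Part | A | x̄ᵢ | ȳᵢ | A·x̄ᵢ | A·ȳᵢ
vertical leg | 2600.00 | 13.00 | 50.00 | 33800.00 | 130000.00
horizontal leg | 3960.00 | 116.00 | 11.00 | 459360.00 | 43560.00
gusset | 480.00 | 39.33 | 30.00 | 18880.00 | 14400.00
Σ | 7040.00 |  |  | 512040.00 | 187960.00
x̄ = 512040.00 / 7040.00 = 72.73 mm
ȳ = 187960.00 / 7040.00 = 26.70 mm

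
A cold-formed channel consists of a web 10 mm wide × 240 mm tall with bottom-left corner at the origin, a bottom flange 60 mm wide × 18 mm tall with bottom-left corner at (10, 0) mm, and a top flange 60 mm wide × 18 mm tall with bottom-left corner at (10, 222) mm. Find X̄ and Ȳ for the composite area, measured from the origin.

X̄ = 21.58 mm, Ȳ = 120.00 mm

web: A = 10 × 240 = 2400.00, centroid at (5.00, 120.00).
bottom flange: A = 60 × 18 = 1080.00, centroid at (40.00, 9.00).
top flange: A = 60 × 18 = 1080.00, centroid at (40.00, 231.00).
ΣA = 4560.00 mm²
ΣAX̄ = (2400.00)(5.00) + (1080.00)(40.00) + (1080.00)(40.00) = 98400.00 mm³
ΣAȲ = (2400.00)(120.00) + (1080.00)(9.00) + (1080.00)(231.00) = 547200.00 mm³
X̄ = 98400.00 / 4560.00 = 21.58 mm
Ȳ = 547200.00 / 4560.00 = 120.00 mm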